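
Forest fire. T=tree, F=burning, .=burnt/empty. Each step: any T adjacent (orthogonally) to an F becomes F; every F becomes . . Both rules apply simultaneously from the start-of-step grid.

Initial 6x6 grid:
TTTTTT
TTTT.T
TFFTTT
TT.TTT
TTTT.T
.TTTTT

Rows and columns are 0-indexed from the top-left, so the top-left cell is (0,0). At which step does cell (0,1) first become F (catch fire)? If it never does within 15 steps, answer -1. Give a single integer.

Step 1: cell (0,1)='T' (+5 fires, +2 burnt)
Step 2: cell (0,1)='F' (+8 fires, +5 burnt)
  -> target ignites at step 2
Step 3: cell (0,1)='.' (+8 fires, +8 burnt)
Step 4: cell (0,1)='.' (+5 fires, +8 burnt)
Step 5: cell (0,1)='.' (+3 fires, +5 burnt)
Step 6: cell (0,1)='.' (+1 fires, +3 burnt)
Step 7: cell (0,1)='.' (+0 fires, +1 burnt)
  fire out at step 7

2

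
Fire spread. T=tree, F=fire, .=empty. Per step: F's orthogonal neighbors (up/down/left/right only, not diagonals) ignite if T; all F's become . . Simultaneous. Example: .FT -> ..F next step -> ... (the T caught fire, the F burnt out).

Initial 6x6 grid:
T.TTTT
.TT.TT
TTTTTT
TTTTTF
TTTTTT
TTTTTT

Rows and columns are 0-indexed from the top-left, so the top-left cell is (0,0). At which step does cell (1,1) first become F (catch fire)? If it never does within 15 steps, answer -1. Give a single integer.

Step 1: cell (1,1)='T' (+3 fires, +1 burnt)
Step 2: cell (1,1)='T' (+5 fires, +3 burnt)
Step 3: cell (1,1)='T' (+6 fires, +5 burnt)
Step 4: cell (1,1)='T' (+5 fires, +6 burnt)
Step 5: cell (1,1)='T' (+6 fires, +5 burnt)
Step 6: cell (1,1)='F' (+5 fires, +6 burnt)
  -> target ignites at step 6
Step 7: cell (1,1)='.' (+1 fires, +5 burnt)
Step 8: cell (1,1)='.' (+0 fires, +1 burnt)
  fire out at step 8

6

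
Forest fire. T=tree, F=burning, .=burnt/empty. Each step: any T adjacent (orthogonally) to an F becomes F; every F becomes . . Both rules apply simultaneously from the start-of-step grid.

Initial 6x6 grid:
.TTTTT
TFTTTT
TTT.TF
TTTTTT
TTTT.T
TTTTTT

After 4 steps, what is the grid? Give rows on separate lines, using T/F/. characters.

Step 1: 7 trees catch fire, 2 burn out
  .FTTTT
  F.FTTF
  TFT.F.
  TTTTTF
  TTTT.T
  TTTTTT
Step 2: 9 trees catch fire, 7 burn out
  ..FTTF
  ...FF.
  F.F...
  TFTTF.
  TTTT.F
  TTTTTT
Step 3: 7 trees catch fire, 9 burn out
  ...FF.
  ......
  ......
  F.FF..
  TFTT..
  TTTTTF
Step 4: 5 trees catch fire, 7 burn out
  ......
  ......
  ......
  ......
  F.FF..
  TFTTF.

......
......
......
......
F.FF..
TFTTF.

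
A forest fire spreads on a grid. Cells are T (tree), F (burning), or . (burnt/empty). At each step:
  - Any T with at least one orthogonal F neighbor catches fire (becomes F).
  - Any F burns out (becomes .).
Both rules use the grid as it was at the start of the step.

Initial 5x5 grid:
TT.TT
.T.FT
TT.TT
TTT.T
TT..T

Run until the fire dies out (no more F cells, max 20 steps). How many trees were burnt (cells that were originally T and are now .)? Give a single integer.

Step 1: +3 fires, +1 burnt (F count now 3)
Step 2: +2 fires, +3 burnt (F count now 2)
Step 3: +1 fires, +2 burnt (F count now 1)
Step 4: +1 fires, +1 burnt (F count now 1)
Step 5: +0 fires, +1 burnt (F count now 0)
Fire out after step 5
Initially T: 17, now '.': 15
Total burnt (originally-T cells now '.'): 7

Answer: 7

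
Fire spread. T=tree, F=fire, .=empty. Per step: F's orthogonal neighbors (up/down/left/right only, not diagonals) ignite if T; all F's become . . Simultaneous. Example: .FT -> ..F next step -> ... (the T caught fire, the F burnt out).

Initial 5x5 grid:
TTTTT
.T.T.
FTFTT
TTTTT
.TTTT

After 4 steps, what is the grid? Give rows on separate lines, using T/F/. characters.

Step 1: 4 trees catch fire, 2 burn out
  TTTTT
  .T.T.
  .F.FT
  FTFTT
  .TTTT
Step 2: 6 trees catch fire, 4 burn out
  TTTTT
  .F.F.
  ....F
  .F.FT
  .TFTT
Step 3: 5 trees catch fire, 6 burn out
  TFTFT
  .....
  .....
  ....F
  .F.FT
Step 4: 4 trees catch fire, 5 burn out
  F.F.F
  .....
  .....
  .....
  ....F

F.F.F
.....
.....
.....
....F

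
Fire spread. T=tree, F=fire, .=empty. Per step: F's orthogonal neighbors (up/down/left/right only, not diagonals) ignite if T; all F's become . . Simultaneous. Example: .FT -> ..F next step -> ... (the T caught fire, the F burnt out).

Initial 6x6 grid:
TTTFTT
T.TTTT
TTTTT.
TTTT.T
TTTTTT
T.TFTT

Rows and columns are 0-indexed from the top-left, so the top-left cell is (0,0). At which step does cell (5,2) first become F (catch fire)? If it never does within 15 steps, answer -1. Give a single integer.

Step 1: cell (5,2)='F' (+6 fires, +2 burnt)
  -> target ignites at step 1
Step 2: cell (5,2)='.' (+9 fires, +6 burnt)
Step 3: cell (5,2)='.' (+7 fires, +9 burnt)
Step 4: cell (5,2)='.' (+5 fires, +7 burnt)
Step 5: cell (5,2)='.' (+3 fires, +5 burnt)
Step 6: cell (5,2)='.' (+0 fires, +3 burnt)
  fire out at step 6

1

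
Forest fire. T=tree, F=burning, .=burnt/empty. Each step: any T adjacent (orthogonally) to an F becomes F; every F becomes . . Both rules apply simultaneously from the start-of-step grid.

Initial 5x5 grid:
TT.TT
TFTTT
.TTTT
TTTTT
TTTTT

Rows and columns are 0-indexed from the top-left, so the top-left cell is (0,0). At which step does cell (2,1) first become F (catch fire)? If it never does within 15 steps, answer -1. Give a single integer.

Step 1: cell (2,1)='F' (+4 fires, +1 burnt)
  -> target ignites at step 1
Step 2: cell (2,1)='.' (+4 fires, +4 burnt)
Step 3: cell (2,1)='.' (+6 fires, +4 burnt)
Step 4: cell (2,1)='.' (+5 fires, +6 burnt)
Step 5: cell (2,1)='.' (+2 fires, +5 burnt)
Step 6: cell (2,1)='.' (+1 fires, +2 burnt)
Step 7: cell (2,1)='.' (+0 fires, +1 burnt)
  fire out at step 7

1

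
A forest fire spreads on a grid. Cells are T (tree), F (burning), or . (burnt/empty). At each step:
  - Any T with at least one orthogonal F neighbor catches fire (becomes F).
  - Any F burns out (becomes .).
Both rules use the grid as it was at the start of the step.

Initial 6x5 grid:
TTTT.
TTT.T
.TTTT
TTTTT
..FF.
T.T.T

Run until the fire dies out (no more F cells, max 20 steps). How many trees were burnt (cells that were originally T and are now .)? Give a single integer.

Step 1: +3 fires, +2 burnt (F count now 3)
Step 2: +4 fires, +3 burnt (F count now 4)
Step 3: +4 fires, +4 burnt (F count now 4)
Step 4: +3 fires, +4 burnt (F count now 3)
Step 5: +3 fires, +3 burnt (F count now 3)
Step 6: +1 fires, +3 burnt (F count now 1)
Step 7: +0 fires, +1 burnt (F count now 0)
Fire out after step 7
Initially T: 20, now '.': 28
Total burnt (originally-T cells now '.'): 18

Answer: 18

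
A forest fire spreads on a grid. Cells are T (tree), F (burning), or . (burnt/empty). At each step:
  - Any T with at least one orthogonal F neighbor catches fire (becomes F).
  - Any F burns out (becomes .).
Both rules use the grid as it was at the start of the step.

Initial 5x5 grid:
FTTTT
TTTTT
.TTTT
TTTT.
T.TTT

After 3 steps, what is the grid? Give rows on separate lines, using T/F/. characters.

Step 1: 2 trees catch fire, 1 burn out
  .FTTT
  FTTTT
  .TTTT
  TTTT.
  T.TTT
Step 2: 2 trees catch fire, 2 burn out
  ..FTT
  .FTTT
  .TTTT
  TTTT.
  T.TTT
Step 3: 3 trees catch fire, 2 burn out
  ...FT
  ..FTT
  .FTTT
  TTTT.
  T.TTT

...FT
..FTT
.FTTT
TTTT.
T.TTT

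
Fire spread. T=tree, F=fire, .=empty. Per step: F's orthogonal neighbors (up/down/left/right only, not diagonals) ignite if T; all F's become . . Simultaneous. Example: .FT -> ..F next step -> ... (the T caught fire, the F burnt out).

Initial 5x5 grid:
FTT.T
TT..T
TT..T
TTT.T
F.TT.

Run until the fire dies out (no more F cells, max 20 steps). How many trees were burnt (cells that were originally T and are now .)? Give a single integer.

Answer: 11

Derivation:
Step 1: +3 fires, +2 burnt (F count now 3)
Step 2: +4 fires, +3 burnt (F count now 4)
Step 3: +2 fires, +4 burnt (F count now 2)
Step 4: +1 fires, +2 burnt (F count now 1)
Step 5: +1 fires, +1 burnt (F count now 1)
Step 6: +0 fires, +1 burnt (F count now 0)
Fire out after step 6
Initially T: 15, now '.': 21
Total burnt (originally-T cells now '.'): 11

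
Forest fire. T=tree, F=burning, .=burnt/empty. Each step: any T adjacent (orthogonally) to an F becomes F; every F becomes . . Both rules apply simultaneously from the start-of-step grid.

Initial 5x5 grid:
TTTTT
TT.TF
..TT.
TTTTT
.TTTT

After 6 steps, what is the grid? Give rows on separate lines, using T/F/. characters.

Step 1: 2 trees catch fire, 1 burn out
  TTTTF
  TT.F.
  ..TT.
  TTTTT
  .TTTT
Step 2: 2 trees catch fire, 2 burn out
  TTTF.
  TT...
  ..TF.
  TTTTT
  .TTTT
Step 3: 3 trees catch fire, 2 burn out
  TTF..
  TT...
  ..F..
  TTTFT
  .TTTT
Step 4: 4 trees catch fire, 3 burn out
  TF...
  TT...
  .....
  TTF.F
  .TTFT
Step 5: 5 trees catch fire, 4 burn out
  F....
  TF...
  .....
  TF...
  .TF.F
Step 6: 3 trees catch fire, 5 burn out
  .....
  F....
  .....
  F....
  .F...

.....
F....
.....
F....
.F...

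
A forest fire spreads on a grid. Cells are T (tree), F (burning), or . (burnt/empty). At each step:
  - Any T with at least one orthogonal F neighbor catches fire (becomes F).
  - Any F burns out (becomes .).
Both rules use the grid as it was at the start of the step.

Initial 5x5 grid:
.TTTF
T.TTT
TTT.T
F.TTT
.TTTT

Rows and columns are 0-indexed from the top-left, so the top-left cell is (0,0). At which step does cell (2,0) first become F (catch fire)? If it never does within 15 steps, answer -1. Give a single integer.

Step 1: cell (2,0)='F' (+3 fires, +2 burnt)
  -> target ignites at step 1
Step 2: cell (2,0)='.' (+5 fires, +3 burnt)
Step 3: cell (2,0)='.' (+4 fires, +5 burnt)
Step 4: cell (2,0)='.' (+3 fires, +4 burnt)
Step 5: cell (2,0)='.' (+2 fires, +3 burnt)
Step 6: cell (2,0)='.' (+1 fires, +2 burnt)
Step 7: cell (2,0)='.' (+0 fires, +1 burnt)
  fire out at step 7

1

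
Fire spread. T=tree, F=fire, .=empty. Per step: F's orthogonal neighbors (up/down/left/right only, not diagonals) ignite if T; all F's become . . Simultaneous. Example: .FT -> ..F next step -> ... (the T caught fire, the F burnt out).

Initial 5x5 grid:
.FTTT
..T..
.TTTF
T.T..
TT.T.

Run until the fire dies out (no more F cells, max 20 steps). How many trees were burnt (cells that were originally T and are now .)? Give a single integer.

Step 1: +2 fires, +2 burnt (F count now 2)
Step 2: +3 fires, +2 burnt (F count now 3)
Step 3: +3 fires, +3 burnt (F count now 3)
Step 4: +0 fires, +3 burnt (F count now 0)
Fire out after step 4
Initially T: 12, now '.': 21
Total burnt (originally-T cells now '.'): 8

Answer: 8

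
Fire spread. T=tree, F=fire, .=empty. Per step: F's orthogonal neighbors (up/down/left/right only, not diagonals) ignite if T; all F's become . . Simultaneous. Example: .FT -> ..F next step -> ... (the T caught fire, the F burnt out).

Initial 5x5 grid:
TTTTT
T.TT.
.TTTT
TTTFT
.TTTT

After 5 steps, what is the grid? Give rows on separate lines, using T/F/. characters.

Step 1: 4 trees catch fire, 1 burn out
  TTTTT
  T.TT.
  .TTFT
  TTF.F
  .TTFT
Step 2: 6 trees catch fire, 4 burn out
  TTTTT
  T.TF.
  .TF.F
  TF...
  .TF.F
Step 3: 5 trees catch fire, 6 burn out
  TTTFT
  T.F..
  .F...
  F....
  .F...
Step 4: 2 trees catch fire, 5 burn out
  TTF.F
  T....
  .....
  .....
  .....
Step 5: 1 trees catch fire, 2 burn out
  TF...
  T....
  .....
  .....
  .....

TF...
T....
.....
.....
.....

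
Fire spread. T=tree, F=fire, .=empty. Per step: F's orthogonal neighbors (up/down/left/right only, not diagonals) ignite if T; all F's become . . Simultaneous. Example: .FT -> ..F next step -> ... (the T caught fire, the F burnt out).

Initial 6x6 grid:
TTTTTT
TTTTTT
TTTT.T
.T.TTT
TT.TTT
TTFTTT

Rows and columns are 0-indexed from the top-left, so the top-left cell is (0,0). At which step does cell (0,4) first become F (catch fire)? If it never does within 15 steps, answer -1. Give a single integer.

Step 1: cell (0,4)='T' (+2 fires, +1 burnt)
Step 2: cell (0,4)='T' (+4 fires, +2 burnt)
Step 3: cell (0,4)='T' (+5 fires, +4 burnt)
Step 4: cell (0,4)='T' (+4 fires, +5 burnt)
Step 5: cell (0,4)='T' (+5 fires, +4 burnt)
Step 6: cell (0,4)='T' (+6 fires, +5 burnt)
Step 7: cell (0,4)='F' (+4 fires, +6 burnt)
  -> target ignites at step 7
Step 8: cell (0,4)='.' (+1 fires, +4 burnt)
Step 9: cell (0,4)='.' (+0 fires, +1 burnt)
  fire out at step 9

7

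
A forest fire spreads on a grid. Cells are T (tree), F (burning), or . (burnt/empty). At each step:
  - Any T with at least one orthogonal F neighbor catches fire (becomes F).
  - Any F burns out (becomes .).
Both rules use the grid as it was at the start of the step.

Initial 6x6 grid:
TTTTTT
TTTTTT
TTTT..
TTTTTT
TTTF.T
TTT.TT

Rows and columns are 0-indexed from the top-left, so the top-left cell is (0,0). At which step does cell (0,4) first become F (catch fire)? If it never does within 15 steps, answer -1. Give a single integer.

Step 1: cell (0,4)='T' (+2 fires, +1 burnt)
Step 2: cell (0,4)='T' (+5 fires, +2 burnt)
Step 3: cell (0,4)='T' (+6 fires, +5 burnt)
Step 4: cell (0,4)='T' (+7 fires, +6 burnt)
Step 5: cell (0,4)='F' (+6 fires, +7 burnt)
  -> target ignites at step 5
Step 6: cell (0,4)='.' (+4 fires, +6 burnt)
Step 7: cell (0,4)='.' (+1 fires, +4 burnt)
Step 8: cell (0,4)='.' (+0 fires, +1 burnt)
  fire out at step 8

5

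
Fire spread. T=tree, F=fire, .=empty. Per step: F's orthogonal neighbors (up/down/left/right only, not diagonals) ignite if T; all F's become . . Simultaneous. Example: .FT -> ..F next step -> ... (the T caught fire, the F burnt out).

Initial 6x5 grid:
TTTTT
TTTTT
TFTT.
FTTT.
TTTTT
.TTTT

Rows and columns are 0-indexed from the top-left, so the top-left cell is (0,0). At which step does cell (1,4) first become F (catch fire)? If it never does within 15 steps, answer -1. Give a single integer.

Step 1: cell (1,4)='T' (+5 fires, +2 burnt)
Step 2: cell (1,4)='T' (+6 fires, +5 burnt)
Step 3: cell (1,4)='T' (+6 fires, +6 burnt)
Step 4: cell (1,4)='F' (+4 fires, +6 burnt)
  -> target ignites at step 4
Step 5: cell (1,4)='.' (+3 fires, +4 burnt)
Step 6: cell (1,4)='.' (+1 fires, +3 burnt)
Step 7: cell (1,4)='.' (+0 fires, +1 burnt)
  fire out at step 7

4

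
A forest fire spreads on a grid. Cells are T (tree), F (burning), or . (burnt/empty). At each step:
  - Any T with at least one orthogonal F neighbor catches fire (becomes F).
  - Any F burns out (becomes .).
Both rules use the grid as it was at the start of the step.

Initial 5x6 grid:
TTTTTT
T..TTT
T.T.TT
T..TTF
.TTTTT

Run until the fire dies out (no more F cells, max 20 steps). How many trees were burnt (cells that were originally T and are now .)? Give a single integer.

Answer: 21

Derivation:
Step 1: +3 fires, +1 burnt (F count now 3)
Step 2: +4 fires, +3 burnt (F count now 4)
Step 3: +3 fires, +4 burnt (F count now 3)
Step 4: +3 fires, +3 burnt (F count now 3)
Step 5: +2 fires, +3 burnt (F count now 2)
Step 6: +1 fires, +2 burnt (F count now 1)
Step 7: +1 fires, +1 burnt (F count now 1)
Step 8: +1 fires, +1 burnt (F count now 1)
Step 9: +1 fires, +1 burnt (F count now 1)
Step 10: +1 fires, +1 burnt (F count now 1)
Step 11: +1 fires, +1 burnt (F count now 1)
Step 12: +0 fires, +1 burnt (F count now 0)
Fire out after step 12
Initially T: 22, now '.': 29
Total burnt (originally-T cells now '.'): 21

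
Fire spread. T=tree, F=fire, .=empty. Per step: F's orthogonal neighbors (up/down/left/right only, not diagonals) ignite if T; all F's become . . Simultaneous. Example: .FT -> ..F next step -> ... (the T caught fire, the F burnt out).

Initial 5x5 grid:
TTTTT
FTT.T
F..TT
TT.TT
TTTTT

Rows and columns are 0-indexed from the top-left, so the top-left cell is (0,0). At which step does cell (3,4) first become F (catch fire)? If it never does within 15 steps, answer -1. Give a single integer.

Step 1: cell (3,4)='T' (+3 fires, +2 burnt)
Step 2: cell (3,4)='T' (+4 fires, +3 burnt)
Step 3: cell (3,4)='T' (+2 fires, +4 burnt)
Step 4: cell (3,4)='T' (+2 fires, +2 burnt)
Step 5: cell (3,4)='T' (+2 fires, +2 burnt)
Step 6: cell (3,4)='T' (+3 fires, +2 burnt)
Step 7: cell (3,4)='F' (+3 fires, +3 burnt)
  -> target ignites at step 7
Step 8: cell (3,4)='.' (+0 fires, +3 burnt)
  fire out at step 8

7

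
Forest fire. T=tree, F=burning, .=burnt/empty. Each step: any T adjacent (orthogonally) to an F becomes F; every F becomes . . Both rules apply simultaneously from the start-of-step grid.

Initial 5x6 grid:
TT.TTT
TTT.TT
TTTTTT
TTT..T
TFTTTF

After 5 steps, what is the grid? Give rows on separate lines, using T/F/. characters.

Step 1: 5 trees catch fire, 2 burn out
  TT.TTT
  TTT.TT
  TTTTTT
  TFT..F
  F.FTF.
Step 2: 5 trees catch fire, 5 burn out
  TT.TTT
  TTT.TT
  TFTTTF
  F.F...
  ...F..
Step 3: 5 trees catch fire, 5 burn out
  TT.TTT
  TFT.TF
  F.FTF.
  ......
  ......
Step 4: 6 trees catch fire, 5 burn out
  TF.TTF
  F.F.F.
  ...F..
  ......
  ......
Step 5: 2 trees catch fire, 6 burn out
  F..TF.
  ......
  ......
  ......
  ......

F..TF.
......
......
......
......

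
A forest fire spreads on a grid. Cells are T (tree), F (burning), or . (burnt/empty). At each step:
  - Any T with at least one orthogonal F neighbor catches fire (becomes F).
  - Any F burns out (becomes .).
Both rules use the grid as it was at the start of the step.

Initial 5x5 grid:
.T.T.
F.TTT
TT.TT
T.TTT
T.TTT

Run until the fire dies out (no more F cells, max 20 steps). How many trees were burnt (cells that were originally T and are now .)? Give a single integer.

Answer: 4

Derivation:
Step 1: +1 fires, +1 burnt (F count now 1)
Step 2: +2 fires, +1 burnt (F count now 2)
Step 3: +1 fires, +2 burnt (F count now 1)
Step 4: +0 fires, +1 burnt (F count now 0)
Fire out after step 4
Initially T: 17, now '.': 12
Total burnt (originally-T cells now '.'): 4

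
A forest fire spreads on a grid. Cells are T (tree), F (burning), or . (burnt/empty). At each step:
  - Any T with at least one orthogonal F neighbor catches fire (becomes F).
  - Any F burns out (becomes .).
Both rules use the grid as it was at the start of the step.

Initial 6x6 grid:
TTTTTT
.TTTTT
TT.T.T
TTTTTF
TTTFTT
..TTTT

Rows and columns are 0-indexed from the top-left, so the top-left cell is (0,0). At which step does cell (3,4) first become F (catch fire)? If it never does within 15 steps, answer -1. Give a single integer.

Step 1: cell (3,4)='F' (+7 fires, +2 burnt)
  -> target ignites at step 1
Step 2: cell (3,4)='.' (+7 fires, +7 burnt)
Step 3: cell (3,4)='.' (+5 fires, +7 burnt)
Step 4: cell (3,4)='.' (+5 fires, +5 burnt)
Step 5: cell (3,4)='.' (+3 fires, +5 burnt)
Step 6: cell (3,4)='.' (+1 fires, +3 burnt)
Step 7: cell (3,4)='.' (+1 fires, +1 burnt)
Step 8: cell (3,4)='.' (+0 fires, +1 burnt)
  fire out at step 8

1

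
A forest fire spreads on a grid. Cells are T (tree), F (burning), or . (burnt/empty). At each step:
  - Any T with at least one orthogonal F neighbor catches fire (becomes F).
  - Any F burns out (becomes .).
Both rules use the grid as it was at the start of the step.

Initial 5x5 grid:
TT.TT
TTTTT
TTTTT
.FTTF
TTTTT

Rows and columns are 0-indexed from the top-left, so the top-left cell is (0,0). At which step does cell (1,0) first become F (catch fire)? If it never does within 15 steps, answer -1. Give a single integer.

Step 1: cell (1,0)='T' (+6 fires, +2 burnt)
Step 2: cell (1,0)='T' (+8 fires, +6 burnt)
Step 3: cell (1,0)='F' (+5 fires, +8 burnt)
  -> target ignites at step 3
Step 4: cell (1,0)='.' (+2 fires, +5 burnt)
Step 5: cell (1,0)='.' (+0 fires, +2 burnt)
  fire out at step 5

3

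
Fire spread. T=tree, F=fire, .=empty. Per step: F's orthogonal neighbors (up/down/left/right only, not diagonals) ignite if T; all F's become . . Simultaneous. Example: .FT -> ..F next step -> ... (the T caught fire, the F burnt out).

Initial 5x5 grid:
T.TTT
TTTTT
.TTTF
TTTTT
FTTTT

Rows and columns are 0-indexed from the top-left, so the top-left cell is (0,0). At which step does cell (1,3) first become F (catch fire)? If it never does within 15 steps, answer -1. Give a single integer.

Step 1: cell (1,3)='T' (+5 fires, +2 burnt)
Step 2: cell (1,3)='F' (+7 fires, +5 burnt)
  -> target ignites at step 2
Step 3: cell (1,3)='.' (+5 fires, +7 burnt)
Step 4: cell (1,3)='.' (+2 fires, +5 burnt)
Step 5: cell (1,3)='.' (+1 fires, +2 burnt)
Step 6: cell (1,3)='.' (+1 fires, +1 burnt)
Step 7: cell (1,3)='.' (+0 fires, +1 burnt)
  fire out at step 7

2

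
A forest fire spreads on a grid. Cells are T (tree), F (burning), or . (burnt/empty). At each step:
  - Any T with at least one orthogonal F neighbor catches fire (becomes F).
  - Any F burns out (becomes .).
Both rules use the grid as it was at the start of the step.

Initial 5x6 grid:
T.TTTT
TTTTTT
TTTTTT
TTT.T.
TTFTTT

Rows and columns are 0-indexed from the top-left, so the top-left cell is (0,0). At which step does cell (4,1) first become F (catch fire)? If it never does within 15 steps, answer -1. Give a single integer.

Step 1: cell (4,1)='F' (+3 fires, +1 burnt)
  -> target ignites at step 1
Step 2: cell (4,1)='.' (+4 fires, +3 burnt)
Step 3: cell (4,1)='.' (+6 fires, +4 burnt)
Step 4: cell (4,1)='.' (+5 fires, +6 burnt)
Step 5: cell (4,1)='.' (+4 fires, +5 burnt)
Step 6: cell (4,1)='.' (+3 fires, +4 burnt)
Step 7: cell (4,1)='.' (+1 fires, +3 burnt)
Step 8: cell (4,1)='.' (+0 fires, +1 burnt)
  fire out at step 8

1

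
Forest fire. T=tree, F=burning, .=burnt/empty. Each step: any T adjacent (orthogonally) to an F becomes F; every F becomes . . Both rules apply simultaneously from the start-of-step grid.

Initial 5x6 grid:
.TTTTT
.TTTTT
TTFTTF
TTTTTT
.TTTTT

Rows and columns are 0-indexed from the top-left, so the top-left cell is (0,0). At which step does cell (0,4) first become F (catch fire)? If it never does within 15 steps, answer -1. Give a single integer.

Step 1: cell (0,4)='T' (+7 fires, +2 burnt)
Step 2: cell (0,4)='T' (+11 fires, +7 burnt)
Step 3: cell (0,4)='F' (+7 fires, +11 burnt)
  -> target ignites at step 3
Step 4: cell (0,4)='.' (+0 fires, +7 burnt)
  fire out at step 4

3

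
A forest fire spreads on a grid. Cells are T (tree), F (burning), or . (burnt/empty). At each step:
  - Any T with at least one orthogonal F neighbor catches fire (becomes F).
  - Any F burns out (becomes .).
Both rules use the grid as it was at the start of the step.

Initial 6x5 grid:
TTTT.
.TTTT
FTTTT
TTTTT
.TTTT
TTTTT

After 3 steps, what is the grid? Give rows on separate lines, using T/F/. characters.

Step 1: 2 trees catch fire, 1 burn out
  TTTT.
  .TTTT
  .FTTT
  FTTTT
  .TTTT
  TTTTT
Step 2: 3 trees catch fire, 2 burn out
  TTTT.
  .FTTT
  ..FTT
  .FTTT
  .TTTT
  TTTTT
Step 3: 5 trees catch fire, 3 burn out
  TFTT.
  ..FTT
  ...FT
  ..FTT
  .FTTT
  TTTTT

TFTT.
..FTT
...FT
..FTT
.FTTT
TTTTT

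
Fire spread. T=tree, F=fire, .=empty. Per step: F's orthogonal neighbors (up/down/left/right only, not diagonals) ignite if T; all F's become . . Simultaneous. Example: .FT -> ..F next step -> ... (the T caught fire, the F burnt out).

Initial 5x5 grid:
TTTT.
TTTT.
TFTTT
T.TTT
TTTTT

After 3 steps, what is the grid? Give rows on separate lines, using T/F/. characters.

Step 1: 3 trees catch fire, 1 burn out
  TTTT.
  TFTT.
  F.FTT
  T.TTT
  TTTTT
Step 2: 6 trees catch fire, 3 burn out
  TFTT.
  F.FT.
  ...FT
  F.FTT
  TTTTT
Step 3: 7 trees catch fire, 6 burn out
  F.FT.
  ...F.
  ....F
  ...FT
  FTFTT

F.FT.
...F.
....F
...FT
FTFTT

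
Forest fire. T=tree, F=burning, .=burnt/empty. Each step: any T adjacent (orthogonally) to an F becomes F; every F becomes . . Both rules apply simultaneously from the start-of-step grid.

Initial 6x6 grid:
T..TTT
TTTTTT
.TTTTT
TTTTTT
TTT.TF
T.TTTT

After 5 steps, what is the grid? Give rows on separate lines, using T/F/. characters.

Step 1: 3 trees catch fire, 1 burn out
  T..TTT
  TTTTTT
  .TTTTT
  TTTTTF
  TTT.F.
  T.TTTF
Step 2: 3 trees catch fire, 3 burn out
  T..TTT
  TTTTTT
  .TTTTF
  TTTTF.
  TTT...
  T.TTF.
Step 3: 4 trees catch fire, 3 burn out
  T..TTT
  TTTTTF
  .TTTF.
  TTTF..
  TTT...
  T.TF..
Step 4: 5 trees catch fire, 4 burn out
  T..TTF
  TTTTF.
  .TTF..
  TTF...
  TTT...
  T.F...
Step 5: 5 trees catch fire, 5 burn out
  T..TF.
  TTTF..
  .TF...
  TF....
  TTF...
  T.....

T..TF.
TTTF..
.TF...
TF....
TTF...
T.....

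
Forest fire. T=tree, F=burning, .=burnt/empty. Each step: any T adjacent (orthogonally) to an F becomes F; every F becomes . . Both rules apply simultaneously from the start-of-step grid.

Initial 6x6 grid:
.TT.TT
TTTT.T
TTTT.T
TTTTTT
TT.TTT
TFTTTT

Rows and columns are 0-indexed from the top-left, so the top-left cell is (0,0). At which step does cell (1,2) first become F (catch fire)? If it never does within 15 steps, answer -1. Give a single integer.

Step 1: cell (1,2)='T' (+3 fires, +1 burnt)
Step 2: cell (1,2)='T' (+3 fires, +3 burnt)
Step 3: cell (1,2)='T' (+5 fires, +3 burnt)
Step 4: cell (1,2)='T' (+6 fires, +5 burnt)
Step 5: cell (1,2)='F' (+6 fires, +6 burnt)
  -> target ignites at step 5
Step 6: cell (1,2)='.' (+3 fires, +6 burnt)
Step 7: cell (1,2)='.' (+1 fires, +3 burnt)
Step 8: cell (1,2)='.' (+1 fires, +1 burnt)
Step 9: cell (1,2)='.' (+1 fires, +1 burnt)
Step 10: cell (1,2)='.' (+1 fires, +1 burnt)
Step 11: cell (1,2)='.' (+0 fires, +1 burnt)
  fire out at step 11

5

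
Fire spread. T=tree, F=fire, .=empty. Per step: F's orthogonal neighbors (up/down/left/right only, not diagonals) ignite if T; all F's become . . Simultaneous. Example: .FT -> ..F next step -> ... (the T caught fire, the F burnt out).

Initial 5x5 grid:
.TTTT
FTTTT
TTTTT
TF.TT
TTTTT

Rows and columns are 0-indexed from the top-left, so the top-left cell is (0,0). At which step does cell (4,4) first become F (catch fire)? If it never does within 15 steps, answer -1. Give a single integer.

Step 1: cell (4,4)='T' (+5 fires, +2 burnt)
Step 2: cell (4,4)='T' (+5 fires, +5 burnt)
Step 3: cell (4,4)='T' (+4 fires, +5 burnt)
Step 4: cell (4,4)='F' (+5 fires, +4 burnt)
  -> target ignites at step 4
Step 5: cell (4,4)='.' (+2 fires, +5 burnt)
Step 6: cell (4,4)='.' (+0 fires, +2 burnt)
  fire out at step 6

4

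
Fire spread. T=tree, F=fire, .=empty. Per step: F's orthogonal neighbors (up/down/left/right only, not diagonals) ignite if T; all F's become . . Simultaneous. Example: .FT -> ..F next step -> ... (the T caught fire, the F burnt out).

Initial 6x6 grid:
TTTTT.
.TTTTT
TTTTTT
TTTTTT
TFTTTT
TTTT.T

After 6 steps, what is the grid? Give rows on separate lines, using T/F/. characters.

Step 1: 4 trees catch fire, 1 burn out
  TTTTT.
  .TTTTT
  TTTTTT
  TFTTTT
  F.FTTT
  TFTT.T
Step 2: 6 trees catch fire, 4 burn out
  TTTTT.
  .TTTTT
  TFTTTT
  F.FTTT
  ...FTT
  F.FT.T
Step 3: 6 trees catch fire, 6 burn out
  TTTTT.
  .FTTTT
  F.FTTT
  ...FTT
  ....FT
  ...F.T
Step 4: 5 trees catch fire, 6 burn out
  TFTTT.
  ..FTTT
  ...FTT
  ....FT
  .....F
  .....T
Step 5: 6 trees catch fire, 5 burn out
  F.FTT.
  ...FTT
  ....FT
  .....F
  ......
  .....F
Step 6: 3 trees catch fire, 6 burn out
  ...FT.
  ....FT
  .....F
  ......
  ......
  ......

...FT.
....FT
.....F
......
......
......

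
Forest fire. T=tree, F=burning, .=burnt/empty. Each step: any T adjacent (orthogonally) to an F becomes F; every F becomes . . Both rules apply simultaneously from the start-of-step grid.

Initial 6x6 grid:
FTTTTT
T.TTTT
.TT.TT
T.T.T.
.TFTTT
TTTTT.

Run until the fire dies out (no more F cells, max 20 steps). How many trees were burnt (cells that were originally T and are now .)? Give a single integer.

Step 1: +6 fires, +2 burnt (F count now 6)
Step 2: +5 fires, +6 burnt (F count now 5)
Step 3: +7 fires, +5 burnt (F count now 7)
Step 4: +3 fires, +7 burnt (F count now 3)
Step 5: +3 fires, +3 burnt (F count now 3)
Step 6: +1 fires, +3 burnt (F count now 1)
Step 7: +0 fires, +1 burnt (F count now 0)
Fire out after step 7
Initially T: 26, now '.': 35
Total burnt (originally-T cells now '.'): 25

Answer: 25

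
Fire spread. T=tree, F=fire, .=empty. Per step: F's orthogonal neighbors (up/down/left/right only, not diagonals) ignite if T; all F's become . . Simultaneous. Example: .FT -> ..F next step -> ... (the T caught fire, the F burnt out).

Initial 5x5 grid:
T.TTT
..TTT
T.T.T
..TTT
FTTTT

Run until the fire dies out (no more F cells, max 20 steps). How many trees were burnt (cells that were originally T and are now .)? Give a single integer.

Answer: 15

Derivation:
Step 1: +1 fires, +1 burnt (F count now 1)
Step 2: +1 fires, +1 burnt (F count now 1)
Step 3: +2 fires, +1 burnt (F count now 2)
Step 4: +3 fires, +2 burnt (F count now 3)
Step 5: +2 fires, +3 burnt (F count now 2)
Step 6: +3 fires, +2 burnt (F count now 3)
Step 7: +2 fires, +3 burnt (F count now 2)
Step 8: +1 fires, +2 burnt (F count now 1)
Step 9: +0 fires, +1 burnt (F count now 0)
Fire out after step 9
Initially T: 17, now '.': 23
Total burnt (originally-T cells now '.'): 15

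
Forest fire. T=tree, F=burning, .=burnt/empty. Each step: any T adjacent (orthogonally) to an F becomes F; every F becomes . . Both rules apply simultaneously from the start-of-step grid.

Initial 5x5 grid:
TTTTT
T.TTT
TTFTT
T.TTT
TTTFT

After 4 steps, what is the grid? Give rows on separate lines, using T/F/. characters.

Step 1: 7 trees catch fire, 2 burn out
  TTTTT
  T.FTT
  TF.FT
  T.FFT
  TTF.F
Step 2: 6 trees catch fire, 7 burn out
  TTFTT
  T..FT
  F...F
  T...F
  TF...
Step 3: 6 trees catch fire, 6 burn out
  TF.FT
  F...F
  .....
  F....
  F....
Step 4: 2 trees catch fire, 6 burn out
  F...F
  .....
  .....
  .....
  .....

F...F
.....
.....
.....
.....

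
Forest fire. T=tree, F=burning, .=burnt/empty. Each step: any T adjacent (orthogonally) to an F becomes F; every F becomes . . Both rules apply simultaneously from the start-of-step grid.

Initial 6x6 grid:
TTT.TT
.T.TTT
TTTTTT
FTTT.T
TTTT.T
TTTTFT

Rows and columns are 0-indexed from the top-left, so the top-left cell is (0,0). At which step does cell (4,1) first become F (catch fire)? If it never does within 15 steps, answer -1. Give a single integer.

Step 1: cell (4,1)='T' (+5 fires, +2 burnt)
Step 2: cell (4,1)='F' (+7 fires, +5 burnt)
  -> target ignites at step 2
Step 3: cell (4,1)='.' (+6 fires, +7 burnt)
Step 4: cell (4,1)='.' (+3 fires, +6 burnt)
Step 5: cell (4,1)='.' (+5 fires, +3 burnt)
Step 6: cell (4,1)='.' (+2 fires, +5 burnt)
Step 7: cell (4,1)='.' (+1 fires, +2 burnt)
Step 8: cell (4,1)='.' (+0 fires, +1 burnt)
  fire out at step 8

2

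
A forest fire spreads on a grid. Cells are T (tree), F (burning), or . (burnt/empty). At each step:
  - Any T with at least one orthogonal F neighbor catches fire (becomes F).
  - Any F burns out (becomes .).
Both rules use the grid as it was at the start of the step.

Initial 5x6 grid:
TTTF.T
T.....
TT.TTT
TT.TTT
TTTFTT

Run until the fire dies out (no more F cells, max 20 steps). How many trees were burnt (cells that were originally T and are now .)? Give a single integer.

Answer: 19

Derivation:
Step 1: +4 fires, +2 burnt (F count now 4)
Step 2: +5 fires, +4 burnt (F count now 5)
Step 3: +5 fires, +5 burnt (F count now 5)
Step 4: +4 fires, +5 burnt (F count now 4)
Step 5: +1 fires, +4 burnt (F count now 1)
Step 6: +0 fires, +1 burnt (F count now 0)
Fire out after step 6
Initially T: 20, now '.': 29
Total burnt (originally-T cells now '.'): 19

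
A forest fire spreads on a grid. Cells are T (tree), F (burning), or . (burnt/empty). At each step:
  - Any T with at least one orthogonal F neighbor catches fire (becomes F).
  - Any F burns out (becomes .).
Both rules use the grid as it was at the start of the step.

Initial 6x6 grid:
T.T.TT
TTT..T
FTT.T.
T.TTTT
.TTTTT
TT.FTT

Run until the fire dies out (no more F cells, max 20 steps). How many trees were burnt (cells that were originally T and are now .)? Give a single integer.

Answer: 22

Derivation:
Step 1: +5 fires, +2 burnt (F count now 5)
Step 2: +7 fires, +5 burnt (F count now 7)
Step 3: +5 fires, +7 burnt (F count now 5)
Step 4: +4 fires, +5 burnt (F count now 4)
Step 5: +1 fires, +4 burnt (F count now 1)
Step 6: +0 fires, +1 burnt (F count now 0)
Fire out after step 6
Initially T: 25, now '.': 33
Total burnt (originally-T cells now '.'): 22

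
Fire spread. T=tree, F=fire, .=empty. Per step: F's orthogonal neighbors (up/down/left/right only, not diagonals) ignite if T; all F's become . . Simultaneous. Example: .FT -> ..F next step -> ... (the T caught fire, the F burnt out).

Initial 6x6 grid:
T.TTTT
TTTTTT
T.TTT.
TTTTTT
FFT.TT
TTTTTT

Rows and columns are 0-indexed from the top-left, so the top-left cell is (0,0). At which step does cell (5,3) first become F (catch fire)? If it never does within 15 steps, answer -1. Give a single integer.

Step 1: cell (5,3)='T' (+5 fires, +2 burnt)
Step 2: cell (5,3)='T' (+3 fires, +5 burnt)
Step 3: cell (5,3)='F' (+4 fires, +3 burnt)
  -> target ignites at step 3
Step 4: cell (5,3)='.' (+6 fires, +4 burnt)
Step 5: cell (5,3)='.' (+6 fires, +6 burnt)
Step 6: cell (5,3)='.' (+3 fires, +6 burnt)
Step 7: cell (5,3)='.' (+2 fires, +3 burnt)
Step 8: cell (5,3)='.' (+1 fires, +2 burnt)
Step 9: cell (5,3)='.' (+0 fires, +1 burnt)
  fire out at step 9

3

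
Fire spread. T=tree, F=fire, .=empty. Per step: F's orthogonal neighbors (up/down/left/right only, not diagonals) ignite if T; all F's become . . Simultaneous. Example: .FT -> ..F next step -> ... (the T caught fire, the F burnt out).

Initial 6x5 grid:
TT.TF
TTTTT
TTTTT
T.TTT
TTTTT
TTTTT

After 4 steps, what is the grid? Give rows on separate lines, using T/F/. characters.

Step 1: 2 trees catch fire, 1 burn out
  TT.F.
  TTTTF
  TTTTT
  T.TTT
  TTTTT
  TTTTT
Step 2: 2 trees catch fire, 2 burn out
  TT...
  TTTF.
  TTTTF
  T.TTT
  TTTTT
  TTTTT
Step 3: 3 trees catch fire, 2 burn out
  TT...
  TTF..
  TTTF.
  T.TTF
  TTTTT
  TTTTT
Step 4: 4 trees catch fire, 3 burn out
  TT...
  TF...
  TTF..
  T.TF.
  TTTTF
  TTTTT

TT...
TF...
TTF..
T.TF.
TTTTF
TTTTT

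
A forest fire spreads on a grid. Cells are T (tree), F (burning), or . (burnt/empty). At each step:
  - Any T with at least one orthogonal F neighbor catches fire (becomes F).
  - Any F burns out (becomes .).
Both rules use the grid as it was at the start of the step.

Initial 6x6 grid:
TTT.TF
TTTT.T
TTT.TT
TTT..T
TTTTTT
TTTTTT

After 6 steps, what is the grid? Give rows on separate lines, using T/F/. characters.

Step 1: 2 trees catch fire, 1 burn out
  TTT.F.
  TTTT.F
  TTT.TT
  TTT..T
  TTTTTT
  TTTTTT
Step 2: 1 trees catch fire, 2 burn out
  TTT...
  TTTT..
  TTT.TF
  TTT..T
  TTTTTT
  TTTTTT
Step 3: 2 trees catch fire, 1 burn out
  TTT...
  TTTT..
  TTT.F.
  TTT..F
  TTTTTT
  TTTTTT
Step 4: 1 trees catch fire, 2 burn out
  TTT...
  TTTT..
  TTT...
  TTT...
  TTTTTF
  TTTTTT
Step 5: 2 trees catch fire, 1 burn out
  TTT...
  TTTT..
  TTT...
  TTT...
  TTTTF.
  TTTTTF
Step 6: 2 trees catch fire, 2 burn out
  TTT...
  TTTT..
  TTT...
  TTT...
  TTTF..
  TTTTF.

TTT...
TTTT..
TTT...
TTT...
TTTF..
TTTTF.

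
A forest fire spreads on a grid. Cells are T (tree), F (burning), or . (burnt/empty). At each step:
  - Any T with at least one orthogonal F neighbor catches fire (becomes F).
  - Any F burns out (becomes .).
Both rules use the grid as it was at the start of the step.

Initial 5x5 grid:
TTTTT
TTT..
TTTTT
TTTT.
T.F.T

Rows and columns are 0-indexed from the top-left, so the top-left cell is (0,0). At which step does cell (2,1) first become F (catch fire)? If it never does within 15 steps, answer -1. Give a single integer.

Step 1: cell (2,1)='T' (+1 fires, +1 burnt)
Step 2: cell (2,1)='T' (+3 fires, +1 burnt)
Step 3: cell (2,1)='F' (+4 fires, +3 burnt)
  -> target ignites at step 3
Step 4: cell (2,1)='.' (+5 fires, +4 burnt)
Step 5: cell (2,1)='.' (+3 fires, +5 burnt)
Step 6: cell (2,1)='.' (+2 fires, +3 burnt)
Step 7: cell (2,1)='.' (+0 fires, +2 burnt)
  fire out at step 7

3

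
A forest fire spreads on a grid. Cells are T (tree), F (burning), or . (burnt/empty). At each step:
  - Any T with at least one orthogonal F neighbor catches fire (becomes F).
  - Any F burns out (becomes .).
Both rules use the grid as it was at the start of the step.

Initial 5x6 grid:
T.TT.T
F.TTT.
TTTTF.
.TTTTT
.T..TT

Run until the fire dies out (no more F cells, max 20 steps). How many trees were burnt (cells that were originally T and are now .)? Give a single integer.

Step 1: +5 fires, +2 burnt (F count now 5)
Step 2: +6 fires, +5 burnt (F count now 6)
Step 3: +5 fires, +6 burnt (F count now 5)
Step 4: +2 fires, +5 burnt (F count now 2)
Step 5: +0 fires, +2 burnt (F count now 0)
Fire out after step 5
Initially T: 19, now '.': 29
Total burnt (originally-T cells now '.'): 18

Answer: 18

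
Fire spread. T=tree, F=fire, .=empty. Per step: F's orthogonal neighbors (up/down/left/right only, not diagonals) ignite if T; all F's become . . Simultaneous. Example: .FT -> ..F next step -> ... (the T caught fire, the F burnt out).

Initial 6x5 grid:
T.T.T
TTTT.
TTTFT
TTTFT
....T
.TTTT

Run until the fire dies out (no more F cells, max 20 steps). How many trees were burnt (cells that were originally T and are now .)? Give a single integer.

Step 1: +5 fires, +2 burnt (F count now 5)
Step 2: +4 fires, +5 burnt (F count now 4)
Step 3: +5 fires, +4 burnt (F count now 5)
Step 4: +2 fires, +5 burnt (F count now 2)
Step 5: +2 fires, +2 burnt (F count now 2)
Step 6: +1 fires, +2 burnt (F count now 1)
Step 7: +0 fires, +1 burnt (F count now 0)
Fire out after step 7
Initially T: 20, now '.': 29
Total burnt (originally-T cells now '.'): 19

Answer: 19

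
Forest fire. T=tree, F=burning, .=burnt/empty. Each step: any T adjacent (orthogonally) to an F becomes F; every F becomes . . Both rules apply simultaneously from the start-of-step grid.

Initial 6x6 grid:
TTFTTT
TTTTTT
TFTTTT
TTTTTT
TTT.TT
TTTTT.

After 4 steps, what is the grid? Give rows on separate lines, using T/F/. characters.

Step 1: 7 trees catch fire, 2 burn out
  TF.FTT
  TFFTTT
  F.FTTT
  TFTTTT
  TTT.TT
  TTTTT.
Step 2: 8 trees catch fire, 7 burn out
  F...FT
  F..FTT
  ...FTT
  F.FTTT
  TFT.TT
  TTTTT.
Step 3: 7 trees catch fire, 8 burn out
  .....F
  ....FT
  ....FT
  ...FTT
  F.F.TT
  TFTTT.
Step 4: 5 trees catch fire, 7 burn out
  ......
  .....F
  .....F
  ....FT
  ....TT
  F.FTT.

......
.....F
.....F
....FT
....TT
F.FTT.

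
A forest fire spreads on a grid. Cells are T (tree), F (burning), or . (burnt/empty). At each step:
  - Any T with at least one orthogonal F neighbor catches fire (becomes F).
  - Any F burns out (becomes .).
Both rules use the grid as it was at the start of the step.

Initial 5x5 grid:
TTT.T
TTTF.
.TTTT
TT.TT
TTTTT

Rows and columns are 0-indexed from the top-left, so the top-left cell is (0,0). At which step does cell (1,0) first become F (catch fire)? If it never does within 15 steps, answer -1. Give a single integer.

Step 1: cell (1,0)='T' (+2 fires, +1 burnt)
Step 2: cell (1,0)='T' (+5 fires, +2 burnt)
Step 3: cell (1,0)='F' (+5 fires, +5 burnt)
  -> target ignites at step 3
Step 4: cell (1,0)='.' (+4 fires, +5 burnt)
Step 5: cell (1,0)='.' (+2 fires, +4 burnt)
Step 6: cell (1,0)='.' (+1 fires, +2 burnt)
Step 7: cell (1,0)='.' (+0 fires, +1 burnt)
  fire out at step 7

3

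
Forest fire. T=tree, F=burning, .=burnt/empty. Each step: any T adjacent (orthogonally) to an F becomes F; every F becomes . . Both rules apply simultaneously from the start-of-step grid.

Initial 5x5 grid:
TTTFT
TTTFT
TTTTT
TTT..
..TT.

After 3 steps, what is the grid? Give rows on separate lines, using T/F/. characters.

Step 1: 5 trees catch fire, 2 burn out
  TTF.F
  TTF.F
  TTTFT
  TTT..
  ..TT.
Step 2: 4 trees catch fire, 5 burn out
  TF...
  TF...
  TTF.F
  TTT..
  ..TT.
Step 3: 4 trees catch fire, 4 burn out
  F....
  F....
  TF...
  TTF..
  ..TT.

F....
F....
TF...
TTF..
..TT.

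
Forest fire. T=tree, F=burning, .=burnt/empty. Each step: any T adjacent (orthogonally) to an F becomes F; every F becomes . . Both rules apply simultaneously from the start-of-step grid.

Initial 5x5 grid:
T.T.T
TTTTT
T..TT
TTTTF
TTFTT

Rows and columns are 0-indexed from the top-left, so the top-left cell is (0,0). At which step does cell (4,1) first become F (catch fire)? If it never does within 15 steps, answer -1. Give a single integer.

Step 1: cell (4,1)='F' (+6 fires, +2 burnt)
  -> target ignites at step 1
Step 2: cell (4,1)='.' (+4 fires, +6 burnt)
Step 3: cell (4,1)='.' (+3 fires, +4 burnt)
Step 4: cell (4,1)='.' (+2 fires, +3 burnt)
Step 5: cell (4,1)='.' (+3 fires, +2 burnt)
Step 6: cell (4,1)='.' (+1 fires, +3 burnt)
Step 7: cell (4,1)='.' (+0 fires, +1 burnt)
  fire out at step 7

1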